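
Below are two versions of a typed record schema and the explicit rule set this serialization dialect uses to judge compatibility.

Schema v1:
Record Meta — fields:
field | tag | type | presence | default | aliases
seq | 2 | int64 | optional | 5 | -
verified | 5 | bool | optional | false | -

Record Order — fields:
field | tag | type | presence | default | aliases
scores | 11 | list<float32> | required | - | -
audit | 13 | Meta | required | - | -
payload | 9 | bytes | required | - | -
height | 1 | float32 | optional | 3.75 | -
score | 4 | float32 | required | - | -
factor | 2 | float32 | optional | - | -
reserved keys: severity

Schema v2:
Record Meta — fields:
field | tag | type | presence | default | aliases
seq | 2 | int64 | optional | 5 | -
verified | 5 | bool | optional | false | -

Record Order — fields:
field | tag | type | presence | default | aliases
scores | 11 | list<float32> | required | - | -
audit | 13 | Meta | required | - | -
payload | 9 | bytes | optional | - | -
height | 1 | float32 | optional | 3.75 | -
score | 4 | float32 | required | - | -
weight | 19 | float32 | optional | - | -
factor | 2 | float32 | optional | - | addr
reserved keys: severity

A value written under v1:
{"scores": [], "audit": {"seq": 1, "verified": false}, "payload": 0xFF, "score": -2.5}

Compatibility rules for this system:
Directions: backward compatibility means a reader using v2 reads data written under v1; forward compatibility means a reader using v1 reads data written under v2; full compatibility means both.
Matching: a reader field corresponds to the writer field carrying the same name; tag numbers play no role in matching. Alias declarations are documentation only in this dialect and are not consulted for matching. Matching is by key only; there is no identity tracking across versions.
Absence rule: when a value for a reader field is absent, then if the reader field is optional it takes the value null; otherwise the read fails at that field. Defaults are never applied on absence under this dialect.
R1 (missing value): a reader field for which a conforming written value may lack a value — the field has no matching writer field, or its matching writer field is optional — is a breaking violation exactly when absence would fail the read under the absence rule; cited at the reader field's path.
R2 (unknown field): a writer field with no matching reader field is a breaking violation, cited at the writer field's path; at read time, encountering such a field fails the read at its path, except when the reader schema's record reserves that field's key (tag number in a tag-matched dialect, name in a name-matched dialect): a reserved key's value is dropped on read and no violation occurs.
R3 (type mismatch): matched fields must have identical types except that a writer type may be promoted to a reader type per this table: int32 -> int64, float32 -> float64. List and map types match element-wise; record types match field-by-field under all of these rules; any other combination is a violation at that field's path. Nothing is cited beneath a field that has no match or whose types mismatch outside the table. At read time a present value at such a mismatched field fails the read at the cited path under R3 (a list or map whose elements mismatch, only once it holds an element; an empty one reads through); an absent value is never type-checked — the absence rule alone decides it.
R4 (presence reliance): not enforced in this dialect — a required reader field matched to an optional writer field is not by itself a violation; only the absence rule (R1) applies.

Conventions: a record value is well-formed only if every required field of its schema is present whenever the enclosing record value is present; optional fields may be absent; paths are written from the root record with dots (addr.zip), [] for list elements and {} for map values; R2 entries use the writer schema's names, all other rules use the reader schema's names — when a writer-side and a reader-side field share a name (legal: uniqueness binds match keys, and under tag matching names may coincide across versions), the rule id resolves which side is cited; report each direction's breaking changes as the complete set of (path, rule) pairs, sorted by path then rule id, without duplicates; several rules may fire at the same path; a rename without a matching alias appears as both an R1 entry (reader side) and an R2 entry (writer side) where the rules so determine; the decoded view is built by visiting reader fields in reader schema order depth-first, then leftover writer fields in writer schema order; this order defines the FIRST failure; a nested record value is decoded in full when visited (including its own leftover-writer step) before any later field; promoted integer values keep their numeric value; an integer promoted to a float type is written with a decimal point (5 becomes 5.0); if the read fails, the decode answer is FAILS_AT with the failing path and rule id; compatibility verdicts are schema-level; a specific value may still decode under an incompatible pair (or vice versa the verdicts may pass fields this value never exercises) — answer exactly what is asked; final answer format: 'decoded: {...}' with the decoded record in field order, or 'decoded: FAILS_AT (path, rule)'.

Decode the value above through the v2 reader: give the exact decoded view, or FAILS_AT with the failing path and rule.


each type pair in Order: writer, then reader
decode (reader v2):
  scores := []
  audit.seq := 1
  audit.verified := false
  payload := 0xFF
  height := null (not supplied -> null)
  score := -2.5
  weight := null (not supplied -> null)
  factor := null (not supplied -> null)
  => decoded: {"scores": [], "audit": {"seq": 1, "verified": false}, "payload": 0xFF, "height": null, "score": -2.5, "weight": null, "factor": null}
the rest of the Order diff is inert for this question:
  field payload in record Order: required changed to optional -> affects the rule determinations only; this particular Order value decodes identically

decoded: {"scores": [], "audit": {"seq": 1, "verified": false}, "payload": 0xFF, "height": null, "score": -2.5, "weight": null, "factor": null}


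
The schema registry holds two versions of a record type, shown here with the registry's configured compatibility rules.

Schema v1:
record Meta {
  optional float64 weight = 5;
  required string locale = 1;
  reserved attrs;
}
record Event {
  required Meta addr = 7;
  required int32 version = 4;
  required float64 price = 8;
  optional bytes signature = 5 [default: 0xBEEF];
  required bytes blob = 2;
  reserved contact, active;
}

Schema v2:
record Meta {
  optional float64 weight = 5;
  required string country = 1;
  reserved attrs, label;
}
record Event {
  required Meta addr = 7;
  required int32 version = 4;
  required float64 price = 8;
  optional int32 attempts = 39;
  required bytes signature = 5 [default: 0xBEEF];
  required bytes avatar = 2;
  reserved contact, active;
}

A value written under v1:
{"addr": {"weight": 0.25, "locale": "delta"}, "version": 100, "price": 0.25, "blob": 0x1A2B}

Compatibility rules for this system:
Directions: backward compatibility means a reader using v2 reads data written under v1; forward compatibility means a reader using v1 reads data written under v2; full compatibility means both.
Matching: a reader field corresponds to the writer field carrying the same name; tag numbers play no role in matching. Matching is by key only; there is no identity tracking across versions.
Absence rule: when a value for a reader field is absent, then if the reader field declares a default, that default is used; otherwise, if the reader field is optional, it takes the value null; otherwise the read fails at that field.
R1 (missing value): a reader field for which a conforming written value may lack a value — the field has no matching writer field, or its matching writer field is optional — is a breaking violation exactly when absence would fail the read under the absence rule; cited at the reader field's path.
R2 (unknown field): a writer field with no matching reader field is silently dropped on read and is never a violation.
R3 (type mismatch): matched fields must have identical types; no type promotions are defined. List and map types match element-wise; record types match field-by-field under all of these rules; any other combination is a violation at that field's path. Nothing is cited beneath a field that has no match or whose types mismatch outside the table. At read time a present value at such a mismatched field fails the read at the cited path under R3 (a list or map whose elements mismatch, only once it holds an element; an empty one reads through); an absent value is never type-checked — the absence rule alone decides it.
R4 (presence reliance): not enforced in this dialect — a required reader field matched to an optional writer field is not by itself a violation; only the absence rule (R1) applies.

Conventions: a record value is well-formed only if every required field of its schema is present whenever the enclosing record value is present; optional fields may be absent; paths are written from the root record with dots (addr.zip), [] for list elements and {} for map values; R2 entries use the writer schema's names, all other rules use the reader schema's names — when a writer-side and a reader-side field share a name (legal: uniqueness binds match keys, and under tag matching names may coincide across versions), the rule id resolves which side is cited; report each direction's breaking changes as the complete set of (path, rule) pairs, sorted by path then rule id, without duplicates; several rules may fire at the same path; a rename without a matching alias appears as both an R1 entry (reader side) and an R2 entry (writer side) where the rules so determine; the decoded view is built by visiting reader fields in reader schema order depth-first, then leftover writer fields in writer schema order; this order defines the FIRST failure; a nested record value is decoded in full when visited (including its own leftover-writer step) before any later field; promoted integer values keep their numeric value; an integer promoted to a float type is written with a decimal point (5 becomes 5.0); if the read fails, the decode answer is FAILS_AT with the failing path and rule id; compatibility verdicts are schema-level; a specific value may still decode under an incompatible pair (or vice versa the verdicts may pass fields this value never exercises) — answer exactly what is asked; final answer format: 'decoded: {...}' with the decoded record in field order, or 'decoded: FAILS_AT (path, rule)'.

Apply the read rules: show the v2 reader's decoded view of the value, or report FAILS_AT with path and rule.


decoded: FAILS_AT (addr.country, R1)

in Event below, arrows point writer -> reader
decoding the Event value with the v2 reader:
  addr.weight := 0.25
  read fails at addr.country under R1 (no fill)
  => FAILS_AT (addr.country, R1)
the rest of the Event diff is inert for this question:
  field signature in record Event: optional changed to required -> no rule fires on it and the decoded Event view is identical with or without it
  renamed field blob to avatar in record Event -> matters for Event compatibility verdicts, not for this value's decode
  added field attempts to record Event: optional int32, tag 39 (in v2 it sits immediately before signature) -> no rule fires on it and the decoded Event view is identical with or without it


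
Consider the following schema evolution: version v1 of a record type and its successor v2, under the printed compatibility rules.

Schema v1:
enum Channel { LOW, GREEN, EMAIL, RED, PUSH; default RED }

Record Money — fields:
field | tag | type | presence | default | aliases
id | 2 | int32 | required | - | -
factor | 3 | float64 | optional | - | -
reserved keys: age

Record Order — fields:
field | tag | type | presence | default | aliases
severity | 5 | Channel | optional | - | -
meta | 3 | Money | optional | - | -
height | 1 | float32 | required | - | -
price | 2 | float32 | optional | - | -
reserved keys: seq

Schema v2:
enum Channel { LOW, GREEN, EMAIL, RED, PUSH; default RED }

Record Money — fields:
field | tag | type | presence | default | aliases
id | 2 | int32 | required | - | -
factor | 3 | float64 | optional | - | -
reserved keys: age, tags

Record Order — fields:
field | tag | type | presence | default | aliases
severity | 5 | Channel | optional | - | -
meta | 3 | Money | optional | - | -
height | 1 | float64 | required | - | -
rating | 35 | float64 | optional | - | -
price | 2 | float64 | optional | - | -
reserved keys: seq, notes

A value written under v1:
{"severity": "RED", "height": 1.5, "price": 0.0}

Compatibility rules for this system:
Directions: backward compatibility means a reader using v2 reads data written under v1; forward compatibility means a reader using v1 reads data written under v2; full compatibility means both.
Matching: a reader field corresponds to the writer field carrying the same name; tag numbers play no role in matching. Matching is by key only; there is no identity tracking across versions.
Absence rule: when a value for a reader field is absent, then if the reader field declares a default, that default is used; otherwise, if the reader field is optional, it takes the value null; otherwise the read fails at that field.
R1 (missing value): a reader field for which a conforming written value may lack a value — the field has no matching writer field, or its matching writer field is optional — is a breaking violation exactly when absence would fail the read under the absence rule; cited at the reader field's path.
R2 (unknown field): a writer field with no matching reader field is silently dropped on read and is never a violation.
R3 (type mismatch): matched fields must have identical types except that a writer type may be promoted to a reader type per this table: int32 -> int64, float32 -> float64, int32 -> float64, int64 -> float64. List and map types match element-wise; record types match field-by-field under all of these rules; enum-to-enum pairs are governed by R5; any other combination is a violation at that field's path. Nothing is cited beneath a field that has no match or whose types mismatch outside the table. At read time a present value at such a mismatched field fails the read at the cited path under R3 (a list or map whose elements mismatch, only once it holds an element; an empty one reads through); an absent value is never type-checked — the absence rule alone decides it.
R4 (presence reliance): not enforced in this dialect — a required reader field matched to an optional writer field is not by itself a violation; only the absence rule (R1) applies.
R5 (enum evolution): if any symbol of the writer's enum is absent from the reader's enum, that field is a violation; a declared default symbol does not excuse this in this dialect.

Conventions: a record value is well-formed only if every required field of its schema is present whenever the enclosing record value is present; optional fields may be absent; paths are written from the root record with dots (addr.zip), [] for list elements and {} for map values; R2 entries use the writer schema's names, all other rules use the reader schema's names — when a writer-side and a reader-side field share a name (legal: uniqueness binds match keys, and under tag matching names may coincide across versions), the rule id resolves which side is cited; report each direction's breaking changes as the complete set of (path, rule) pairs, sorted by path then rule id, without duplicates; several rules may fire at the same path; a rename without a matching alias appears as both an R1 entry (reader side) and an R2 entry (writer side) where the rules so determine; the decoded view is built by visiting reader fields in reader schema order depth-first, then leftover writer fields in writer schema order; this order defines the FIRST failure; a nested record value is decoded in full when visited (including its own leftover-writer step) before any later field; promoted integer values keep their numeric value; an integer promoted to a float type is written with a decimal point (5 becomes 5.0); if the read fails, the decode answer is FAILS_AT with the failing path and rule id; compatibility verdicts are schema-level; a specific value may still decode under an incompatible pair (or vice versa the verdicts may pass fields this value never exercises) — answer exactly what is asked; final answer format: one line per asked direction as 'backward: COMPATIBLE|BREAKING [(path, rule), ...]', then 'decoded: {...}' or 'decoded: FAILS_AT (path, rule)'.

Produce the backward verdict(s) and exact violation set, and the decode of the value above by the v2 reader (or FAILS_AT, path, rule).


backward: COMPATIBLE []; decoded: {"severity": "RED", "meta": null, "height": 1.5, "rating": null, "price": 0.0}

each type pair in Order: writer, then reader
backward for Order (reader v2, writer v1):
  severity: Channel -> Channel, writer optional; from severity
  meta: Money -> Money, writer optional; from meta
  height: float32 -> float64, writer required; from height
  rating: no writer-side match
  price: float32 -> float64, writer optional; from price
  meta.id: int32 -> int32, writer required; from meta.id
  meta.factor: float64 -> float64, writer optional; from meta.factor
  => backward verdict for Order: COMPATIBLE, no violations
decode (reader v2):
  severity := "RED"
  meta := null (not supplied -> null)
  height := 1.5 (float32 -> float64)
  rating := null (not supplied -> null)
  price := 0.0 (float32 -> float64)
  => decoded: {"severity": "RED", "meta": null, "height": 1.5, "rating": null, "price": 0.0}
remaining Order differences; none change what is asked:
  field height in record Order: type float32 changed to float64 -> affects forward compatibility only, which is not asked
  field price in record Order: type float32 changed to float64 -> affects forward compatibility only, which is not asked


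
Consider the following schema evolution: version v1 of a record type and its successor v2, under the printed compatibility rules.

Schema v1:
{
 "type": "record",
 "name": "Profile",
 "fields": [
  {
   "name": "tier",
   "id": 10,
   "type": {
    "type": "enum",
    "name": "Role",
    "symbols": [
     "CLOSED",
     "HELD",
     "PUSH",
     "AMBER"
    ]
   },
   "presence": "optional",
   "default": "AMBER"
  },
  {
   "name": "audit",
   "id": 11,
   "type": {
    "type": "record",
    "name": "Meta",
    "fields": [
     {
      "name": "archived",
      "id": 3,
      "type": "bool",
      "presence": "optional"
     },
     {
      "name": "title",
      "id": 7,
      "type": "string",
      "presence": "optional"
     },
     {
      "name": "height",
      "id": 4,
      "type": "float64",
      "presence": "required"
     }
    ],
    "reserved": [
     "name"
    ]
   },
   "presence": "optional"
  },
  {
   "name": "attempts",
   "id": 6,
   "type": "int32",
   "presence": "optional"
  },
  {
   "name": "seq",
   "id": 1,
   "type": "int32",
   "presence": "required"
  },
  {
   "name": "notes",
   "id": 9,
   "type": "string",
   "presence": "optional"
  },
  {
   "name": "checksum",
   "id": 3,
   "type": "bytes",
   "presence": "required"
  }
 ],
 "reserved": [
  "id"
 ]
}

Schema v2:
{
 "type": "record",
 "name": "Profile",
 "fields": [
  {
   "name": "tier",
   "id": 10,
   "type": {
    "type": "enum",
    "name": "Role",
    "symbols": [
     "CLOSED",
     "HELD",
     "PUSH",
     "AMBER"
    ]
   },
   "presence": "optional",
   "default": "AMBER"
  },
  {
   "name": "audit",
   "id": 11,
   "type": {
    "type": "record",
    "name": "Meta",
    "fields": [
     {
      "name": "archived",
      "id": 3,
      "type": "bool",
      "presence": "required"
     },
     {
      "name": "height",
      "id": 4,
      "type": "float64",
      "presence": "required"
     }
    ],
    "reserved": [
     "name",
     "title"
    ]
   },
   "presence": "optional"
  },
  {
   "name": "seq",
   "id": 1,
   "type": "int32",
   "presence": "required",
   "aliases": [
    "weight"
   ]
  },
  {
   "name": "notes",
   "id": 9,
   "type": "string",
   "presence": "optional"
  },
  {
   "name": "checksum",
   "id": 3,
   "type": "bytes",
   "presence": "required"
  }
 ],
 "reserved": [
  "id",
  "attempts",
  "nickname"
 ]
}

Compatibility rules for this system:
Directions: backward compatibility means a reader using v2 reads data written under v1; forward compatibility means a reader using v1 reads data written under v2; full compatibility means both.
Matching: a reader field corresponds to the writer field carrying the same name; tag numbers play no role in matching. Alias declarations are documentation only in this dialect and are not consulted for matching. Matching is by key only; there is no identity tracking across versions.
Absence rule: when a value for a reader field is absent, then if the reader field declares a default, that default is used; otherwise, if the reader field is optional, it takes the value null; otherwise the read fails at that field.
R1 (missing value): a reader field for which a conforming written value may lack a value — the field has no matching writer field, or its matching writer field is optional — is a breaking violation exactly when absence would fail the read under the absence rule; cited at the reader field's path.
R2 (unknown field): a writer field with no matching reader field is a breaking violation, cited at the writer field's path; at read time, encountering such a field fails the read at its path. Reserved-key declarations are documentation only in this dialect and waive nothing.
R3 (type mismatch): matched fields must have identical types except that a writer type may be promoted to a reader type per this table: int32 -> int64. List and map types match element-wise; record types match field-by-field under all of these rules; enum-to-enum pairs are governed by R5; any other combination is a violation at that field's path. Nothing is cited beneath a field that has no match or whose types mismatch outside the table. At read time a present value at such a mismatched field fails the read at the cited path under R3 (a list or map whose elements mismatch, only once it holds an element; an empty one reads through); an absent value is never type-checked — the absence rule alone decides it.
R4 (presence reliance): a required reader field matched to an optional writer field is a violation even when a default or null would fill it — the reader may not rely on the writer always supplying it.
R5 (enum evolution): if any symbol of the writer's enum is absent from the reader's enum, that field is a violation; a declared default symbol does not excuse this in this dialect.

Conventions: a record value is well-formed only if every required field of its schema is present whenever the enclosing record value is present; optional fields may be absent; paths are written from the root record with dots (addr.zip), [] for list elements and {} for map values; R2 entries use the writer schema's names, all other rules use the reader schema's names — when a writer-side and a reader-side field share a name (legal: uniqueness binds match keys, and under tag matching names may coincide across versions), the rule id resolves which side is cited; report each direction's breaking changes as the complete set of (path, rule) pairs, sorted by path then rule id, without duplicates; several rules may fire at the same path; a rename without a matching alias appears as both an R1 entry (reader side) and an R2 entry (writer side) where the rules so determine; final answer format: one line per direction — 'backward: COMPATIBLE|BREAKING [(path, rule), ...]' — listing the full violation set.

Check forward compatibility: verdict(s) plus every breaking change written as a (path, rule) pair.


each type pair in Profile: writer, then reader
forward for Profile (reader v1, writer v2):
  tier: paired with writer tier (Role -> Role; writer optional)
  audit: paired with writer audit (Meta -> Meta; writer optional)
  attempts: no writer match
  seq: paired with writer seq (int32 -> int32; writer required)
  notes: paired with writer notes (string -> string; writer optional)
  checksum: paired with writer checksum (bytes -> bytes; writer required)
  audit.archived: paired with writer audit.archived (bool -> bool; writer required)
  audit.title: no writer match
  audit.height: paired with writer audit.height (float64 -> float64; writer required)
  => forward verdict for Profile: COMPATIBLE, no violations
the rest of the Profile diff is inert for this question:
  removed field attempts from record Profile (its key "attempts" joins the reserved list) -> its effect on Profile is confined to the backward direction, not asked
  field archived in record Meta: optional changed to required -> its effect on Profile is confined to the backward direction, not asked
  removed field title from record Meta (its key "title" joins the reserved list) -> its effect on Profile is confined to the backward direction, not asked

forward: COMPATIBLE []


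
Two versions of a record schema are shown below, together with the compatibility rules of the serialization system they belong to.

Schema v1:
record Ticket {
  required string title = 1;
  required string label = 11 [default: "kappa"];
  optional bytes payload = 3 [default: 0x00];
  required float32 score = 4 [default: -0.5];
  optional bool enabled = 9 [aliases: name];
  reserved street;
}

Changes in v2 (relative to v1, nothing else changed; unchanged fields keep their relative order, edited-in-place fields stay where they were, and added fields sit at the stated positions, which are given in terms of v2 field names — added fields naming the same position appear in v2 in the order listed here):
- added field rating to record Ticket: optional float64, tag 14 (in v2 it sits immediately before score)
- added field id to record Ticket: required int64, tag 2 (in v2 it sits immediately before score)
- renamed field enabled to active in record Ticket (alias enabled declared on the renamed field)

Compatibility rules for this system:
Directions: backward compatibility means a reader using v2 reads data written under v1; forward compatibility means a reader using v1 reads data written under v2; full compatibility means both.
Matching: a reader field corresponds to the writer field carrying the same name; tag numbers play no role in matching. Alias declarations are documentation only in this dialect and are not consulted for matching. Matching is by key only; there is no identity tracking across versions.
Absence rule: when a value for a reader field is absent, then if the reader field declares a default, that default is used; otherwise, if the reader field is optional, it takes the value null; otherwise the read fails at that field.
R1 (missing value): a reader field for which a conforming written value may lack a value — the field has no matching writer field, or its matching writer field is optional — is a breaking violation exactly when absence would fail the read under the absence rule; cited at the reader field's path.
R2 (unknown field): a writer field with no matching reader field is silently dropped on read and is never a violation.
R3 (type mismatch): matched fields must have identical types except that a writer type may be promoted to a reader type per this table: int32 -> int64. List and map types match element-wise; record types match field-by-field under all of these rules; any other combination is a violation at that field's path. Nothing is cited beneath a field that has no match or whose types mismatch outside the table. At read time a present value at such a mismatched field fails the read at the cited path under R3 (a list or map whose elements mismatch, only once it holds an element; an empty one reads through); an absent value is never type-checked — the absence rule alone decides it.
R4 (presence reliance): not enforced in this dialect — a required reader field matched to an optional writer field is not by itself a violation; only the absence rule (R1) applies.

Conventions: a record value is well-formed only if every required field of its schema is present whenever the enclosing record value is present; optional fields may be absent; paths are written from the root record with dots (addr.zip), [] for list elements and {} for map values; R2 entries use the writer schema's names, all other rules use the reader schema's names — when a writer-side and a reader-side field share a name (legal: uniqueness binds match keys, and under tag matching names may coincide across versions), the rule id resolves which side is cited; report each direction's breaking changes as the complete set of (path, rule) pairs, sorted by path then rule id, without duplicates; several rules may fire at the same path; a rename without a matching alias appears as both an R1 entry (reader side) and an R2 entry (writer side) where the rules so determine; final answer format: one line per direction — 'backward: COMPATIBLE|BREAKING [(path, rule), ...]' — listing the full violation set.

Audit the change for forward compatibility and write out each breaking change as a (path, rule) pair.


forward: COMPATIBLE []

in Ticket below, arrows point writer -> reader
forward pass over Ticket, reader schema v1, writer schema v2:
  title <- title (string -> string, writer required)
  label <- label (string -> string, writer required)
  payload <- payload (bytes -> bytes, writer optional)
  score <- score (float32 -> float32, writer required)
  enabled: no writer match
  writer rating: unknown to reader
  writer id: unknown to reader
  writer active: unknown to reader
  => forward: COMPATIBLE
the other Ticket changes do not affect what is asked:
  added field id to record Ticket: required int64, tag 2 (in v2 it sits immediately before score) -> affects backward compatibility only, which is not asked
  added field rating to record Ticket: optional float64, tag 14 (in v2 it sits immediately before score) -> fires no rule on Ticket, leaving the asked answer as it is
  renamed field enabled to active in record Ticket (alias enabled declared on the renamed field) -> fires no rule on Ticket, leaving the asked answer as it is


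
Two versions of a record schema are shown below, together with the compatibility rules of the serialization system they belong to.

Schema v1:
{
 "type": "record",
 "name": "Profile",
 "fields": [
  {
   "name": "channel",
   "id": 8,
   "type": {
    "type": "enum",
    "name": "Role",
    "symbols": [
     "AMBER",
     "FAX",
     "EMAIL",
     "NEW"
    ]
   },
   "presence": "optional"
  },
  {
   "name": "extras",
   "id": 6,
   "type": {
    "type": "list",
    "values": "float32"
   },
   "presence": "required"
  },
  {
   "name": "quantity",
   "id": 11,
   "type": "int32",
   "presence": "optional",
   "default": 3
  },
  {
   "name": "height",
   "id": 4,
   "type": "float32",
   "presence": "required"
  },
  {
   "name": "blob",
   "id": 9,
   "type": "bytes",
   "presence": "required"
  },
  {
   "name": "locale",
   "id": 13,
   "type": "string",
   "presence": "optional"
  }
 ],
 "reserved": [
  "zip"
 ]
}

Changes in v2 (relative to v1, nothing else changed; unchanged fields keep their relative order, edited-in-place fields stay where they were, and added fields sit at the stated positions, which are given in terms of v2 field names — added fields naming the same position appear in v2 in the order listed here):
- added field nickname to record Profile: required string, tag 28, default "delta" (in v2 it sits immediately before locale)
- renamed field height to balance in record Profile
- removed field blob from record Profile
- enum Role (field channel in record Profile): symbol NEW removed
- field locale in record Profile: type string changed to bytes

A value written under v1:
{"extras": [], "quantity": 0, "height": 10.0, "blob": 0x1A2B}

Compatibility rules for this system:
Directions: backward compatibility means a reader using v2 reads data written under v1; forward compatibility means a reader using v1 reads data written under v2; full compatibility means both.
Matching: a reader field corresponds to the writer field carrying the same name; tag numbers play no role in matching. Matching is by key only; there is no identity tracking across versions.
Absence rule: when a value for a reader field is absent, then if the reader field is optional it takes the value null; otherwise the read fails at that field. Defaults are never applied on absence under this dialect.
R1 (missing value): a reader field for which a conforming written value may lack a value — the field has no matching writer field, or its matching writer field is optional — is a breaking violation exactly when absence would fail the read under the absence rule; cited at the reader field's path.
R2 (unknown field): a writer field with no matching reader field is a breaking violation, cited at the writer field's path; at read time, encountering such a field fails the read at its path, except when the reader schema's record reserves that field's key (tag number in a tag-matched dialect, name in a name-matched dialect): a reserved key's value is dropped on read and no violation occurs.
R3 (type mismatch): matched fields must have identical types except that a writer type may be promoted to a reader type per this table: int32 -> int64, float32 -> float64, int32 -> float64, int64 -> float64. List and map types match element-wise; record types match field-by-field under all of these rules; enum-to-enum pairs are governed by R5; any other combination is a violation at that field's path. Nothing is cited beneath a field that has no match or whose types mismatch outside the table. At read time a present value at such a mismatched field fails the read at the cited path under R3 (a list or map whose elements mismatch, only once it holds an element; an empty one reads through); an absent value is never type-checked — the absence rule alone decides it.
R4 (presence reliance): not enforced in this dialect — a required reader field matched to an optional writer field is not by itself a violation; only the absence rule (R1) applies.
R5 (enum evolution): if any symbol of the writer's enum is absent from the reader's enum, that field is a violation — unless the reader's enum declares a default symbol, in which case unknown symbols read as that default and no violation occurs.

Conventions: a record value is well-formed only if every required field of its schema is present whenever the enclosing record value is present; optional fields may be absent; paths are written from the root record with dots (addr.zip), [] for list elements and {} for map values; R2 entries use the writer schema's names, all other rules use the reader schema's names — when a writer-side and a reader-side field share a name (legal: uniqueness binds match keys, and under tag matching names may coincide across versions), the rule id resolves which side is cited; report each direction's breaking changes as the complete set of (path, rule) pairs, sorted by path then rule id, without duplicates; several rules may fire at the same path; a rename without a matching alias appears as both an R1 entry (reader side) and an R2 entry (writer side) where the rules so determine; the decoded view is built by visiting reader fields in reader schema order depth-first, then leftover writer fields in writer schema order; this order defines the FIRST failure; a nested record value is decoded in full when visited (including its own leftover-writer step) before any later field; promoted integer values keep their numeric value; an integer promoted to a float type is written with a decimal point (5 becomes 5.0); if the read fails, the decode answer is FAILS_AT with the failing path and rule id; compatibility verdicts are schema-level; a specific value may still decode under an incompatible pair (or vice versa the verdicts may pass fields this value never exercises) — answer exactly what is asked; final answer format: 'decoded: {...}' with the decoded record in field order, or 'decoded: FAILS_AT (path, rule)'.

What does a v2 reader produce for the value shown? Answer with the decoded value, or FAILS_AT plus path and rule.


arrows below run writer -> reader for Profile
migrating the Profile value to v2:
  channel := null (absent, optional -> null)
  extras := []
  quantity := 0
  read fails at balance under R1 (no fill)
  => FAILS_AT (balance, R1)
the rest of the Profile diff is inert for this question:
  added field nickname to record Profile: required string, tag 28, default "delta" (in v2 it sits immediately before locale) -> a verdict-level change on Profile — the shown value reads the same
  removed field blob from record Profile -> a verdict-level change on Profile — the shown value reads the same
  enum Role (field channel in record Profile): symbol NEW removed -> a verdict-level change on Profile — the shown value reads the same
  field locale in record Profile: type string changed to bytes -> a verdict-level change on Profile — the shown value reads the same

decoded: FAILS_AT (balance, R1)


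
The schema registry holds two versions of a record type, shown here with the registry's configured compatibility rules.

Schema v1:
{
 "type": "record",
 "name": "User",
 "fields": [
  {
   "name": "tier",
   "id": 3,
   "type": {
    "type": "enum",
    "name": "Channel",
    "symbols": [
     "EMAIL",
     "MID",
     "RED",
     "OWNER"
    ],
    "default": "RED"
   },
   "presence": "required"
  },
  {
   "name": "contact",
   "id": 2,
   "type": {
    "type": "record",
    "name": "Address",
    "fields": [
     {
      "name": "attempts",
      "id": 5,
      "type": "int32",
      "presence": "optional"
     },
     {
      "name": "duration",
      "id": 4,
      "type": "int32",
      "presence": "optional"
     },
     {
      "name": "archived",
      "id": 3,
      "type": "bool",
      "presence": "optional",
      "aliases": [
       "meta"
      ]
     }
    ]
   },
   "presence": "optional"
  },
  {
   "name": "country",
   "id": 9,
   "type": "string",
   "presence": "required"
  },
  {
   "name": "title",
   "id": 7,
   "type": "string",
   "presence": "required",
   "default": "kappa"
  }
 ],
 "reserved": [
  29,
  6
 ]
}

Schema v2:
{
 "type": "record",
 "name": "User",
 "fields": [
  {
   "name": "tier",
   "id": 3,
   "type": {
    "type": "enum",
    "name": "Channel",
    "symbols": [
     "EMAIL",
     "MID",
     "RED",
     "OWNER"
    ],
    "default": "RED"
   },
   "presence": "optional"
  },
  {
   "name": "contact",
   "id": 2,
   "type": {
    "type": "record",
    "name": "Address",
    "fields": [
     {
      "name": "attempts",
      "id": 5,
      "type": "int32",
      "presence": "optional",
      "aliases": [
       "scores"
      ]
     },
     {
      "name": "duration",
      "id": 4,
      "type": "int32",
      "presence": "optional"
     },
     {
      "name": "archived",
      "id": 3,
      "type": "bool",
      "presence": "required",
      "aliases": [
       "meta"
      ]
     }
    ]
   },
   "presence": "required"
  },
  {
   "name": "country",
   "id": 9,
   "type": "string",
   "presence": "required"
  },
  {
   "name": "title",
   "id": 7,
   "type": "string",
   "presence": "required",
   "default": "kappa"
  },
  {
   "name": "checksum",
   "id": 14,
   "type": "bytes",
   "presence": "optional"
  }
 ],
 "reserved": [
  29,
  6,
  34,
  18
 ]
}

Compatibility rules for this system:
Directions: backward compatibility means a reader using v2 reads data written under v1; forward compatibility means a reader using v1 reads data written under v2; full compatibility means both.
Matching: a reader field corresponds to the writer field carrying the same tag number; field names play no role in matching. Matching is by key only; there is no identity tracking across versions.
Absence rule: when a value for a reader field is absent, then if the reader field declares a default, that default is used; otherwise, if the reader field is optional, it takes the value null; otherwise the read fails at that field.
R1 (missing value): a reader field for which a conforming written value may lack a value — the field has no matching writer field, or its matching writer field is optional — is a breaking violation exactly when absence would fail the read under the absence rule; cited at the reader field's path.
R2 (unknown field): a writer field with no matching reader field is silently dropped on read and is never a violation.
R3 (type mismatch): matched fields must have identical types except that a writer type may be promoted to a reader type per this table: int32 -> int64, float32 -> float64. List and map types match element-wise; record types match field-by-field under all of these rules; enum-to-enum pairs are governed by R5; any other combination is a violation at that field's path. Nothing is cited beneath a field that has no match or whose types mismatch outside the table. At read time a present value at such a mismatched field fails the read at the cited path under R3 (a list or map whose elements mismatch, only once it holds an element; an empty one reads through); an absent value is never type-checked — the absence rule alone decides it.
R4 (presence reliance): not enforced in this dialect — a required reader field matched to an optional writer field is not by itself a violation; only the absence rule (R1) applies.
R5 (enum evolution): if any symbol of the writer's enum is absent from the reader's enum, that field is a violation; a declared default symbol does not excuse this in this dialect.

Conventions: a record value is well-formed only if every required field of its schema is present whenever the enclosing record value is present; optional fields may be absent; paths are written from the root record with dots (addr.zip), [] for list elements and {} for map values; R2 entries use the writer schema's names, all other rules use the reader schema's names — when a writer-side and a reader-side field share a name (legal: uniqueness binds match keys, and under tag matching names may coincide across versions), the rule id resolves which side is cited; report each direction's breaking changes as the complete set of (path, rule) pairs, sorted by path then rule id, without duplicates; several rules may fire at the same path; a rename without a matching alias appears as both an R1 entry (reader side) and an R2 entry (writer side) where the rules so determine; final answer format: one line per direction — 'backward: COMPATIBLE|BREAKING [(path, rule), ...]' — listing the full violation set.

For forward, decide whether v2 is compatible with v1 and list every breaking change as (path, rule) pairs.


forward: BREAKING [(tier, R1)]

arrows below run writer -> reader for User
forward analysis of User with v1 as reader and v2 as writer:
  Channel -> Channel, writer optional: tier aligns to tier
  Address -> Address, writer required: contact aligns to contact
  string -> string, writer required: country aligns to country
  string -> string, writer required: title aligns to title
  writer field checksum has no reader counterpart
  int32 -> int32, writer optional: contact.attempts aligns to contact.attempts
  int32 -> int32, writer optional: contact.duration aligns to contact.duration
  bool -> bool, writer required: contact.archived aligns to contact.archived
  breaking: (tier, R1)
  => 1 violation(s): forward is BREAKING for User
the other User changes do not affect what is asked:
  field archived in record Address: optional changed to required -> matters only for User's backward compatibility — outside the asked direction
  field contact in record User: optional changed to required -> matters only for User's backward compatibility — outside the asked direction
  added field checksum to record User: optional bytes, tag 14 (in v2 it sits last) -> fires no rule on User, leaving the asked answer as it is
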